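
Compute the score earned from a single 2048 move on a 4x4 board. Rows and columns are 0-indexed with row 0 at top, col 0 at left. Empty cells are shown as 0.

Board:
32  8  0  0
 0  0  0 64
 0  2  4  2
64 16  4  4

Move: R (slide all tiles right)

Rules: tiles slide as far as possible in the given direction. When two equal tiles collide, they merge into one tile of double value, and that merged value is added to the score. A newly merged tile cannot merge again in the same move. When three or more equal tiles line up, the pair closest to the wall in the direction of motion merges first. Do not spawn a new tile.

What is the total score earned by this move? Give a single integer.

Slide right:
row 0: [32, 8, 0, 0] -> [0, 0, 32, 8]  score +0 (running 0)
row 1: [0, 0, 0, 64] -> [0, 0, 0, 64]  score +0 (running 0)
row 2: [0, 2, 4, 2] -> [0, 2, 4, 2]  score +0 (running 0)
row 3: [64, 16, 4, 4] -> [0, 64, 16, 8]  score +8 (running 8)
Board after move:
 0  0 32  8
 0  0  0 64
 0  2  4  2
 0 64 16  8

Answer: 8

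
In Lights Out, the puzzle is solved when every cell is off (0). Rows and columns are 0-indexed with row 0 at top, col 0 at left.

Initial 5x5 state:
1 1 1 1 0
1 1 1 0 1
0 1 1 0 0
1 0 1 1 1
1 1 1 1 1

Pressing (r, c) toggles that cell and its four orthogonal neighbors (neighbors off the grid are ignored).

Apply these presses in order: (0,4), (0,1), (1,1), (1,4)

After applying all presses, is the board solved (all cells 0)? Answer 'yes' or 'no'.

Answer: no

Derivation:
After press 1 at (0,4):
1 1 1 0 1
1 1 1 0 0
0 1 1 0 0
1 0 1 1 1
1 1 1 1 1

After press 2 at (0,1):
0 0 0 0 1
1 0 1 0 0
0 1 1 0 0
1 0 1 1 1
1 1 1 1 1

After press 3 at (1,1):
0 1 0 0 1
0 1 0 0 0
0 0 1 0 0
1 0 1 1 1
1 1 1 1 1

After press 4 at (1,4):
0 1 0 0 0
0 1 0 1 1
0 0 1 0 1
1 0 1 1 1
1 1 1 1 1

Lights still on: 15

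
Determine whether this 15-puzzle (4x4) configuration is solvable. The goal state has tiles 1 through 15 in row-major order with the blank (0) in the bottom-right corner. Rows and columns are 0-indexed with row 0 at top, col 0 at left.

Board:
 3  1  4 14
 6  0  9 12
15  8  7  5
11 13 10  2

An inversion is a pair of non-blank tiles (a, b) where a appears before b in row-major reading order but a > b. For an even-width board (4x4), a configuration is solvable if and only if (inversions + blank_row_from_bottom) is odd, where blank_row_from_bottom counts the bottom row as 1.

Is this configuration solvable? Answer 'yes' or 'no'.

Answer: no

Derivation:
Inversions: 43
Blank is in row 1 (0-indexed from top), which is row 3 counting from the bottom (bottom = 1).
43 + 3 = 46, which is even, so the puzzle is not solvable.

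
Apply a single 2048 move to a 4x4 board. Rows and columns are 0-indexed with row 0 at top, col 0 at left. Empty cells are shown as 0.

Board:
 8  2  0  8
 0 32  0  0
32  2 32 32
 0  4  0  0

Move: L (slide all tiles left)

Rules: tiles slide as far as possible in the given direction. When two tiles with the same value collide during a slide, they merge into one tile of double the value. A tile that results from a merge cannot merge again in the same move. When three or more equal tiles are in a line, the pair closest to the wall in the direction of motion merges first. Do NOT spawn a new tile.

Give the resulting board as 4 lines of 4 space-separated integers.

Slide left:
row 0: [8, 2, 0, 8] -> [8, 2, 8, 0]
row 1: [0, 32, 0, 0] -> [32, 0, 0, 0]
row 2: [32, 2, 32, 32] -> [32, 2, 64, 0]
row 3: [0, 4, 0, 0] -> [4, 0, 0, 0]

Answer:  8  2  8  0
32  0  0  0
32  2 64  0
 4  0  0  0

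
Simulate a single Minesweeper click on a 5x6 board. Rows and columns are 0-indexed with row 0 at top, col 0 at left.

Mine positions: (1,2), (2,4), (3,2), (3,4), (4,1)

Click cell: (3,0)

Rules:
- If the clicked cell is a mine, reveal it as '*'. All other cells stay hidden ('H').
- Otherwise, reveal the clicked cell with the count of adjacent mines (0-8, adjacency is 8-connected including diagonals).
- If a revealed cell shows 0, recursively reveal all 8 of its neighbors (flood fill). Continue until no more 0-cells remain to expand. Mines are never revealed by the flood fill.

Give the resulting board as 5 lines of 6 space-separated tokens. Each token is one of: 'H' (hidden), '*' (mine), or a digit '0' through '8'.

H H H H H H
H H H H H H
H H H H H H
1 H H H H H
H H H H H H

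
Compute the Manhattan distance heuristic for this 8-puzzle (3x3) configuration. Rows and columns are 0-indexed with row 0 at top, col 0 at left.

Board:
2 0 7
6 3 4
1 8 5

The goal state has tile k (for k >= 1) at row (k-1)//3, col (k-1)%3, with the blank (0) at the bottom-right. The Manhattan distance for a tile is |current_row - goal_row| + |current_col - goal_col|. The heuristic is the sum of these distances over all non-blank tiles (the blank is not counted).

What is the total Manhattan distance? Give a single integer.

Answer: 15

Derivation:
Tile 2: (0,0)->(0,1) = 1
Tile 7: (0,2)->(2,0) = 4
Tile 6: (1,0)->(1,2) = 2
Tile 3: (1,1)->(0,2) = 2
Tile 4: (1,2)->(1,0) = 2
Tile 1: (2,0)->(0,0) = 2
Tile 8: (2,1)->(2,1) = 0
Tile 5: (2,2)->(1,1) = 2
Sum: 1 + 4 + 2 + 2 + 2 + 2 + 0 + 2 = 15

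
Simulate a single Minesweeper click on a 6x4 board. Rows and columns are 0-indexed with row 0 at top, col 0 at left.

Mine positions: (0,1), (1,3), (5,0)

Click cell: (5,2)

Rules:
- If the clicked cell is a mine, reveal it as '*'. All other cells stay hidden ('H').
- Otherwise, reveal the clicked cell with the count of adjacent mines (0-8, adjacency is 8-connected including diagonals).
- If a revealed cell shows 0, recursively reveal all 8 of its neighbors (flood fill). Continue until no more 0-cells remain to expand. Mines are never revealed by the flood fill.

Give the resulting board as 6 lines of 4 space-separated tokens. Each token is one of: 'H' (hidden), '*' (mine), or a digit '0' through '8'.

H H H H
1 1 2 H
0 0 1 1
0 0 0 0
1 1 0 0
H 1 0 0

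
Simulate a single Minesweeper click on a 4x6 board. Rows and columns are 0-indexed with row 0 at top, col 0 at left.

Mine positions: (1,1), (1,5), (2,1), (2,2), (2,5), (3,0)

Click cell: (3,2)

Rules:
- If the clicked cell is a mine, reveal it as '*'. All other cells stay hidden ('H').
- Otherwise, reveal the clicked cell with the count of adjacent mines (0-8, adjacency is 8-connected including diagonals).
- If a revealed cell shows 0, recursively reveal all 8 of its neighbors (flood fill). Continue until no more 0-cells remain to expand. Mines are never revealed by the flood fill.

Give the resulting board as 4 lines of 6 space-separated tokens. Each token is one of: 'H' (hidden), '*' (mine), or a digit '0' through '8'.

H H H H H H
H H H H H H
H H H H H H
H H 2 H H H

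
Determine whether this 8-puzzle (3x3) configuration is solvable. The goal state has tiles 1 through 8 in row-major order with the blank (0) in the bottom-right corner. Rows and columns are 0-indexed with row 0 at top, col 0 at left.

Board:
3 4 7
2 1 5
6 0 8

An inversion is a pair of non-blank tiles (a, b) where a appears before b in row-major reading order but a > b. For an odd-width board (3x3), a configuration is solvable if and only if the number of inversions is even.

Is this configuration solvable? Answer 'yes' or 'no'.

Answer: no

Derivation:
Inversions (pairs i<j in row-major order where tile[i] > tile[j] > 0): 9
9 is odd, so the puzzle is not solvable.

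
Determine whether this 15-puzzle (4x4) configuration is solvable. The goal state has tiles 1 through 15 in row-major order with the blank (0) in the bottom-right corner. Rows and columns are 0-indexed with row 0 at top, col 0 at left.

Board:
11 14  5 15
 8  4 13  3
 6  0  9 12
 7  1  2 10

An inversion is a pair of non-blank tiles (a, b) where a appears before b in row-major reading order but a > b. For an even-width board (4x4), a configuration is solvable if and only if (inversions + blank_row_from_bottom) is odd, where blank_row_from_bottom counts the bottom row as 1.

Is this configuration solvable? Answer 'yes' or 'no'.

Answer: yes

Derivation:
Inversions: 67
Blank is in row 2 (0-indexed from top), which is row 2 counting from the bottom (bottom = 1).
67 + 2 = 69, which is odd, so the puzzle is solvable.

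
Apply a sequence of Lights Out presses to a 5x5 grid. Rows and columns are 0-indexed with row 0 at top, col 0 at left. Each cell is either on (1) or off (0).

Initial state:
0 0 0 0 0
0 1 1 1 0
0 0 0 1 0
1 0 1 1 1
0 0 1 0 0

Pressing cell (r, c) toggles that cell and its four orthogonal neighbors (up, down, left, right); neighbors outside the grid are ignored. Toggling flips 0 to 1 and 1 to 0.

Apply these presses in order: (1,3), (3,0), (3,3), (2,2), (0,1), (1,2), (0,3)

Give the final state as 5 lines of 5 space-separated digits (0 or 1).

After press 1 at (1,3):
0 0 0 1 0
0 1 0 0 1
0 0 0 0 0
1 0 1 1 1
0 0 1 0 0

After press 2 at (3,0):
0 0 0 1 0
0 1 0 0 1
1 0 0 0 0
0 1 1 1 1
1 0 1 0 0

After press 3 at (3,3):
0 0 0 1 0
0 1 0 0 1
1 0 0 1 0
0 1 0 0 0
1 0 1 1 0

After press 4 at (2,2):
0 0 0 1 0
0 1 1 0 1
1 1 1 0 0
0 1 1 0 0
1 0 1 1 0

After press 5 at (0,1):
1 1 1 1 0
0 0 1 0 1
1 1 1 0 0
0 1 1 0 0
1 0 1 1 0

After press 6 at (1,2):
1 1 0 1 0
0 1 0 1 1
1 1 0 0 0
0 1 1 0 0
1 0 1 1 0

After press 7 at (0,3):
1 1 1 0 1
0 1 0 0 1
1 1 0 0 0
0 1 1 0 0
1 0 1 1 0

Answer: 1 1 1 0 1
0 1 0 0 1
1 1 0 0 0
0 1 1 0 0
1 0 1 1 0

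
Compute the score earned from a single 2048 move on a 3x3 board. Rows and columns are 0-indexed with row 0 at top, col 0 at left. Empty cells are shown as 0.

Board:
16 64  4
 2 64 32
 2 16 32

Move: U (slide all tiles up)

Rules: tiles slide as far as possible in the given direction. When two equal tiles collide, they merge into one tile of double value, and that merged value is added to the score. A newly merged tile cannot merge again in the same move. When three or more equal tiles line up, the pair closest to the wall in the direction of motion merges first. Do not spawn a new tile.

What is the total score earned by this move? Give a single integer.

Slide up:
col 0: [16, 2, 2] -> [16, 4, 0]  score +4 (running 4)
col 1: [64, 64, 16] -> [128, 16, 0]  score +128 (running 132)
col 2: [4, 32, 32] -> [4, 64, 0]  score +64 (running 196)
Board after move:
 16 128   4
  4  16  64
  0   0   0

Answer: 196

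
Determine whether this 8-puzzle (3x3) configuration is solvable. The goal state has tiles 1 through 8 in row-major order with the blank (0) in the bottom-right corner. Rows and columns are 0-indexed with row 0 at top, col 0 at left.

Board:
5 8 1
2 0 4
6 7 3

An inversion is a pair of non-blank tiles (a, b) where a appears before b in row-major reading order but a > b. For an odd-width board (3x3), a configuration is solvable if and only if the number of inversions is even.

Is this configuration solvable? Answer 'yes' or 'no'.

Inversions (pairs i<j in row-major order where tile[i] > tile[j] > 0): 13
13 is odd, so the puzzle is not solvable.

Answer: no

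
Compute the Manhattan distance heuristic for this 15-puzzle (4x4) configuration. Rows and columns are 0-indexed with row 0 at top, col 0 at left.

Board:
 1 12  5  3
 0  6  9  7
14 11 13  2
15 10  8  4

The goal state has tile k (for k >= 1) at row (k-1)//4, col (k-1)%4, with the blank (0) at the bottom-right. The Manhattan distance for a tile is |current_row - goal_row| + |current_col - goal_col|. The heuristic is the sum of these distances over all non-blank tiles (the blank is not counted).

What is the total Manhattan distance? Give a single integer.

Answer: 31

Derivation:
Tile 1: (0,0)->(0,0) = 0
Tile 12: (0,1)->(2,3) = 4
Tile 5: (0,2)->(1,0) = 3
Tile 3: (0,3)->(0,2) = 1
Tile 6: (1,1)->(1,1) = 0
Tile 9: (1,2)->(2,0) = 3
Tile 7: (1,3)->(1,2) = 1
Tile 14: (2,0)->(3,1) = 2
Tile 11: (2,1)->(2,2) = 1
Tile 13: (2,2)->(3,0) = 3
Tile 2: (2,3)->(0,1) = 4
Tile 15: (3,0)->(3,2) = 2
Tile 10: (3,1)->(2,1) = 1
Tile 8: (3,2)->(1,3) = 3
Tile 4: (3,3)->(0,3) = 3
Sum: 0 + 4 + 3 + 1 + 0 + 3 + 1 + 2 + 1 + 3 + 4 + 2 + 1 + 3 + 3 = 31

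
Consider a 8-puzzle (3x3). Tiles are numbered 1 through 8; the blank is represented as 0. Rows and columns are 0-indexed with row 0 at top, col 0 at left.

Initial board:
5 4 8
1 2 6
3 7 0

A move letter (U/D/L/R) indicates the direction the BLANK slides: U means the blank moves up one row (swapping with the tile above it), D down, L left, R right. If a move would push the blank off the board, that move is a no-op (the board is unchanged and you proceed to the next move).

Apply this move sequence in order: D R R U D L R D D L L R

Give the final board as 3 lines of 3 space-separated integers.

Answer: 5 4 8
1 2 6
3 0 7

Derivation:
After move 1 (D):
5 4 8
1 2 6
3 7 0

After move 2 (R):
5 4 8
1 2 6
3 7 0

After move 3 (R):
5 4 8
1 2 6
3 7 0

After move 4 (U):
5 4 8
1 2 0
3 7 6

After move 5 (D):
5 4 8
1 2 6
3 7 0

After move 6 (L):
5 4 8
1 2 6
3 0 7

After move 7 (R):
5 4 8
1 2 6
3 7 0

After move 8 (D):
5 4 8
1 2 6
3 7 0

After move 9 (D):
5 4 8
1 2 6
3 7 0

After move 10 (L):
5 4 8
1 2 6
3 0 7

After move 11 (L):
5 4 8
1 2 6
0 3 7

After move 12 (R):
5 4 8
1 2 6
3 0 7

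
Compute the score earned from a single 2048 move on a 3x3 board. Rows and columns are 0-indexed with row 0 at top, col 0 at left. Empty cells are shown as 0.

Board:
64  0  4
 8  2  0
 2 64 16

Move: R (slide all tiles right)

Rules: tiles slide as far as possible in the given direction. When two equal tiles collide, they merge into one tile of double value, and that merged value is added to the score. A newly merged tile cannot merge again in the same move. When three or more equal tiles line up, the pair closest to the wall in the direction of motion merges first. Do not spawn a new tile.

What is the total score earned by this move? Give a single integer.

Answer: 0

Derivation:
Slide right:
row 0: [64, 0, 4] -> [0, 64, 4]  score +0 (running 0)
row 1: [8, 2, 0] -> [0, 8, 2]  score +0 (running 0)
row 2: [2, 64, 16] -> [2, 64, 16]  score +0 (running 0)
Board after move:
 0 64  4
 0  8  2
 2 64 16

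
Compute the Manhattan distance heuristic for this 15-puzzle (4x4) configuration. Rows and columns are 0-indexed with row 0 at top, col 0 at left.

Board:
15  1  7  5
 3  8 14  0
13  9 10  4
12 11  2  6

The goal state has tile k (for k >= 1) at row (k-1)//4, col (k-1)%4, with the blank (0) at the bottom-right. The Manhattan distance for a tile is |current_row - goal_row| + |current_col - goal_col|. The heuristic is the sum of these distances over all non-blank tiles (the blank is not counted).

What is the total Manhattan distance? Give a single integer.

Answer: 38

Derivation:
Tile 15: at (0,0), goal (3,2), distance |0-3|+|0-2| = 5
Tile 1: at (0,1), goal (0,0), distance |0-0|+|1-0| = 1
Tile 7: at (0,2), goal (1,2), distance |0-1|+|2-2| = 1
Tile 5: at (0,3), goal (1,0), distance |0-1|+|3-0| = 4
Tile 3: at (1,0), goal (0,2), distance |1-0|+|0-2| = 3
Tile 8: at (1,1), goal (1,3), distance |1-1|+|1-3| = 2
Tile 14: at (1,2), goal (3,1), distance |1-3|+|2-1| = 3
Tile 13: at (2,0), goal (3,0), distance |2-3|+|0-0| = 1
Tile 9: at (2,1), goal (2,0), distance |2-2|+|1-0| = 1
Tile 10: at (2,2), goal (2,1), distance |2-2|+|2-1| = 1
Tile 4: at (2,3), goal (0,3), distance |2-0|+|3-3| = 2
Tile 12: at (3,0), goal (2,3), distance |3-2|+|0-3| = 4
Tile 11: at (3,1), goal (2,2), distance |3-2|+|1-2| = 2
Tile 2: at (3,2), goal (0,1), distance |3-0|+|2-1| = 4
Tile 6: at (3,3), goal (1,1), distance |3-1|+|3-1| = 4
Sum: 5 + 1 + 1 + 4 + 3 + 2 + 3 + 1 + 1 + 1 + 2 + 4 + 2 + 4 + 4 = 38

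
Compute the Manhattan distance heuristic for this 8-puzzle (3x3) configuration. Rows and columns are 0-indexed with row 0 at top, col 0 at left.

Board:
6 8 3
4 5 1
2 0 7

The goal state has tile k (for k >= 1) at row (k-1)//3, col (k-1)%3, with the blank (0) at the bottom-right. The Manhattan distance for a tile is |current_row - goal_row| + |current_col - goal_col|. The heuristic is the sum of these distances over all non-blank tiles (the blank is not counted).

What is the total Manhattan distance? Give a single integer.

Answer: 13

Derivation:
Tile 6: at (0,0), goal (1,2), distance |0-1|+|0-2| = 3
Tile 8: at (0,1), goal (2,1), distance |0-2|+|1-1| = 2
Tile 3: at (0,2), goal (0,2), distance |0-0|+|2-2| = 0
Tile 4: at (1,0), goal (1,0), distance |1-1|+|0-0| = 0
Tile 5: at (1,1), goal (1,1), distance |1-1|+|1-1| = 0
Tile 1: at (1,2), goal (0,0), distance |1-0|+|2-0| = 3
Tile 2: at (2,0), goal (0,1), distance |2-0|+|0-1| = 3
Tile 7: at (2,2), goal (2,0), distance |2-2|+|2-0| = 2
Sum: 3 + 2 + 0 + 0 + 0 + 3 + 3 + 2 = 13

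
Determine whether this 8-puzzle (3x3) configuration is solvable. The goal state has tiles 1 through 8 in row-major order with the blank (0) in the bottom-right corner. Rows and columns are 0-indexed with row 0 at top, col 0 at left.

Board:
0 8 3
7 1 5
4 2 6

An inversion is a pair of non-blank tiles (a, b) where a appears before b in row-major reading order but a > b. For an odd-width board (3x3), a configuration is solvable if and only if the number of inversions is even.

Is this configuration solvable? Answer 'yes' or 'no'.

Answer: no

Derivation:
Inversions (pairs i<j in row-major order where tile[i] > tile[j] > 0): 17
17 is odd, so the puzzle is not solvable.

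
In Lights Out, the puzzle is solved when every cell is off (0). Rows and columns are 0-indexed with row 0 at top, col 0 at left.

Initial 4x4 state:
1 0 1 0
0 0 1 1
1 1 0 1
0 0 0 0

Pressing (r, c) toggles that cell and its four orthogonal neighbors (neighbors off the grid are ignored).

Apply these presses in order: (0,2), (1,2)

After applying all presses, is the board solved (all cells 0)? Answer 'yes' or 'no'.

Answer: no

Derivation:
After press 1 at (0,2):
1 1 0 1
0 0 0 1
1 1 0 1
0 0 0 0

After press 2 at (1,2):
1 1 1 1
0 1 1 0
1 1 1 1
0 0 0 0

Lights still on: 10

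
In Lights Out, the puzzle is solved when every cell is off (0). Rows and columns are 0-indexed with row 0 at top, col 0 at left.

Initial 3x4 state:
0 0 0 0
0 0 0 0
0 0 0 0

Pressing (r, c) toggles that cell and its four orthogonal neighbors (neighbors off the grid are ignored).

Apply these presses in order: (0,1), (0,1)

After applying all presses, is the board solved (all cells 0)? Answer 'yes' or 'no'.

After press 1 at (0,1):
1 1 1 0
0 1 0 0
0 0 0 0

After press 2 at (0,1):
0 0 0 0
0 0 0 0
0 0 0 0

Lights still on: 0

Answer: yes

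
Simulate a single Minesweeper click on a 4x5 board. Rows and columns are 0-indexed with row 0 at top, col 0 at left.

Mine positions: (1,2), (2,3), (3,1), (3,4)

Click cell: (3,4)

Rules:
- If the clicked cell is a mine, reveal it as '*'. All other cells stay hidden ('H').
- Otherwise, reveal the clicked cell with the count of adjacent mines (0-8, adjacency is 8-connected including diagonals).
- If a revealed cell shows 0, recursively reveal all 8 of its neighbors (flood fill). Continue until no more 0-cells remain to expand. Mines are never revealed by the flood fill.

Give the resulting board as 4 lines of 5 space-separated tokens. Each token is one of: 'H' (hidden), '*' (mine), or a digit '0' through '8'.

H H H H H
H H H H H
H H H H H
H H H H *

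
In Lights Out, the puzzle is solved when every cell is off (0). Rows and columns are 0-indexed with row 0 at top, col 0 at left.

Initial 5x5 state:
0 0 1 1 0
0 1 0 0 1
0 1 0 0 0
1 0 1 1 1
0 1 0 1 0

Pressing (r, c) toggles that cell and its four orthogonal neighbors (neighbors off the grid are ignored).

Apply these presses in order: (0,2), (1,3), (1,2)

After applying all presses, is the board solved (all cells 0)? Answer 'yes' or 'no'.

Answer: no

Derivation:
After press 1 at (0,2):
0 1 0 0 0
0 1 1 0 1
0 1 0 0 0
1 0 1 1 1
0 1 0 1 0

After press 2 at (1,3):
0 1 0 1 0
0 1 0 1 0
0 1 0 1 0
1 0 1 1 1
0 1 0 1 0

After press 3 at (1,2):
0 1 1 1 0
0 0 1 0 0
0 1 1 1 0
1 0 1 1 1
0 1 0 1 0

Lights still on: 13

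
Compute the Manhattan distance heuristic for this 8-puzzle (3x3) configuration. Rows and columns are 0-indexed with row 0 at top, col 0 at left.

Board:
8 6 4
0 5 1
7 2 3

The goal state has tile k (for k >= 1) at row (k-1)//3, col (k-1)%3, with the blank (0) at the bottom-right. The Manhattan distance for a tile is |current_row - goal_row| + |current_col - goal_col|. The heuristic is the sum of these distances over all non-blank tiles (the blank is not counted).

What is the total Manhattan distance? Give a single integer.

Tile 8: (0,0)->(2,1) = 3
Tile 6: (0,1)->(1,2) = 2
Tile 4: (0,2)->(1,0) = 3
Tile 5: (1,1)->(1,1) = 0
Tile 1: (1,2)->(0,0) = 3
Tile 7: (2,0)->(2,0) = 0
Tile 2: (2,1)->(0,1) = 2
Tile 3: (2,2)->(0,2) = 2
Sum: 3 + 2 + 3 + 0 + 3 + 0 + 2 + 2 = 15

Answer: 15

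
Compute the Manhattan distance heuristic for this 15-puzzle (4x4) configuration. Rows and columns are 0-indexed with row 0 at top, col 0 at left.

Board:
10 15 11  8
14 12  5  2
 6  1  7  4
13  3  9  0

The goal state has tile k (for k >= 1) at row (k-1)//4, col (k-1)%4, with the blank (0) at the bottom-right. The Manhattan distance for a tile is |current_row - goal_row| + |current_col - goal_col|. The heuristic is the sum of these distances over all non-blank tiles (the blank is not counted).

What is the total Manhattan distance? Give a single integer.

Tile 10: (0,0)->(2,1) = 3
Tile 15: (0,1)->(3,2) = 4
Tile 11: (0,2)->(2,2) = 2
Tile 8: (0,3)->(1,3) = 1
Tile 14: (1,0)->(3,1) = 3
Tile 12: (1,1)->(2,3) = 3
Tile 5: (1,2)->(1,0) = 2
Tile 2: (1,3)->(0,1) = 3
Tile 6: (2,0)->(1,1) = 2
Tile 1: (2,1)->(0,0) = 3
Tile 7: (2,2)->(1,2) = 1
Tile 4: (2,3)->(0,3) = 2
Tile 13: (3,0)->(3,0) = 0
Tile 3: (3,1)->(0,2) = 4
Tile 9: (3,2)->(2,0) = 3
Sum: 3 + 4 + 2 + 1 + 3 + 3 + 2 + 3 + 2 + 3 + 1 + 2 + 0 + 4 + 3 = 36

Answer: 36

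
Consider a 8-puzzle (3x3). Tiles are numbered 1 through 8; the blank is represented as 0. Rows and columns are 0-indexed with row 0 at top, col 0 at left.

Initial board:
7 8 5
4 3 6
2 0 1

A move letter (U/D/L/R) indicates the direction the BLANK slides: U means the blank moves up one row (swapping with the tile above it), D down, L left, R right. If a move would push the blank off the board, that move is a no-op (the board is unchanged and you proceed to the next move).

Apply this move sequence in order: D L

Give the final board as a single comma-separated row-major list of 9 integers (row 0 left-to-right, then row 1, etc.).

Answer: 7, 8, 5, 4, 3, 6, 0, 2, 1

Derivation:
After move 1 (D):
7 8 5
4 3 6
2 0 1

After move 2 (L):
7 8 5
4 3 6
0 2 1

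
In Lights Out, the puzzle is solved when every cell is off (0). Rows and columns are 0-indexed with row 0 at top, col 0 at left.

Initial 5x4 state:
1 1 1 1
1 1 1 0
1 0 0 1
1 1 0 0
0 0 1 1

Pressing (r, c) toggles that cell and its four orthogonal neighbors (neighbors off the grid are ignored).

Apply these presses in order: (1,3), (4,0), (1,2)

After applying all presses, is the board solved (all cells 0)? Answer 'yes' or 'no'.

After press 1 at (1,3):
1 1 1 0
1 1 0 1
1 0 0 0
1 1 0 0
0 0 1 1

After press 2 at (4,0):
1 1 1 0
1 1 0 1
1 0 0 0
0 1 0 0
1 1 1 1

After press 3 at (1,2):
1 1 0 0
1 0 1 0
1 0 1 0
0 1 0 0
1 1 1 1

Lights still on: 11

Answer: no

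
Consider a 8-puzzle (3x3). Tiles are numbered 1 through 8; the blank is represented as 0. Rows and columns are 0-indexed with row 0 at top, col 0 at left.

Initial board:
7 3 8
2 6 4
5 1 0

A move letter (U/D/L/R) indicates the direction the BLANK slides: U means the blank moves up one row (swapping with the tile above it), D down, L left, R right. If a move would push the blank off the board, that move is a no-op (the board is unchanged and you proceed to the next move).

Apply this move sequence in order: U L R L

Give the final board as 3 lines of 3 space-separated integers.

After move 1 (U):
7 3 8
2 6 0
5 1 4

After move 2 (L):
7 3 8
2 0 6
5 1 4

After move 3 (R):
7 3 8
2 6 0
5 1 4

After move 4 (L):
7 3 8
2 0 6
5 1 4

Answer: 7 3 8
2 0 6
5 1 4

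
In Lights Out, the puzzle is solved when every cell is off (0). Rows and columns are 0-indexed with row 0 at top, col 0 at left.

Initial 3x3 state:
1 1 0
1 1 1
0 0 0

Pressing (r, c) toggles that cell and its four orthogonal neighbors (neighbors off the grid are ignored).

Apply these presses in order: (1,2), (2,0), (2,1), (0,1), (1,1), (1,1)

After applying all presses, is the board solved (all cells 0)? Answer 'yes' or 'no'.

Answer: yes

Derivation:
After press 1 at (1,2):
1 1 1
1 0 0
0 0 1

After press 2 at (2,0):
1 1 1
0 0 0
1 1 1

After press 3 at (2,1):
1 1 1
0 1 0
0 0 0

After press 4 at (0,1):
0 0 0
0 0 0
0 0 0

After press 5 at (1,1):
0 1 0
1 1 1
0 1 0

After press 6 at (1,1):
0 0 0
0 0 0
0 0 0

Lights still on: 0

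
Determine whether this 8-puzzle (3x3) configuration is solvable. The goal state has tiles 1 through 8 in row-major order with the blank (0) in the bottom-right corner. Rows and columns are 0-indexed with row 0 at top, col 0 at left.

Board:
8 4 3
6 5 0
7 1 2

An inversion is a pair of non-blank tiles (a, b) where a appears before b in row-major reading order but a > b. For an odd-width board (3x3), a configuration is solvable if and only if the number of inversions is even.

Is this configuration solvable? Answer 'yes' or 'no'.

Inversions (pairs i<j in row-major order where tile[i] > tile[j] > 0): 19
19 is odd, so the puzzle is not solvable.

Answer: no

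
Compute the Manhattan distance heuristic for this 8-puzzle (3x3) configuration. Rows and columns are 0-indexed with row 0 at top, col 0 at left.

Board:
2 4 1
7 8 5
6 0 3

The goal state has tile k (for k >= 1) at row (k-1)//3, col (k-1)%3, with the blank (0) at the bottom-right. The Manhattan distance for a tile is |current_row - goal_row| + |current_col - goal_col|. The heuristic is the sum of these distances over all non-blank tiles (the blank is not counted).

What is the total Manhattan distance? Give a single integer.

Answer: 13

Derivation:
Tile 2: (0,0)->(0,1) = 1
Tile 4: (0,1)->(1,0) = 2
Tile 1: (0,2)->(0,0) = 2
Tile 7: (1,0)->(2,0) = 1
Tile 8: (1,1)->(2,1) = 1
Tile 5: (1,2)->(1,1) = 1
Tile 6: (2,0)->(1,2) = 3
Tile 3: (2,2)->(0,2) = 2
Sum: 1 + 2 + 2 + 1 + 1 + 1 + 3 + 2 = 13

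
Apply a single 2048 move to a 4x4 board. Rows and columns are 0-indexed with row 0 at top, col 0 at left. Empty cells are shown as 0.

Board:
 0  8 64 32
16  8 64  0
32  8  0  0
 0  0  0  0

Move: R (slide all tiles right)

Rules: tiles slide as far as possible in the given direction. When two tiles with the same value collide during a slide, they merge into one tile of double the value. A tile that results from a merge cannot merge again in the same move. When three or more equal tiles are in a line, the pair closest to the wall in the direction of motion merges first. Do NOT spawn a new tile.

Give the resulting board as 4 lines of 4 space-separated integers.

Answer:  0  8 64 32
 0 16  8 64
 0  0 32  8
 0  0  0  0

Derivation:
Slide right:
row 0: [0, 8, 64, 32] -> [0, 8, 64, 32]
row 1: [16, 8, 64, 0] -> [0, 16, 8, 64]
row 2: [32, 8, 0, 0] -> [0, 0, 32, 8]
row 3: [0, 0, 0, 0] -> [0, 0, 0, 0]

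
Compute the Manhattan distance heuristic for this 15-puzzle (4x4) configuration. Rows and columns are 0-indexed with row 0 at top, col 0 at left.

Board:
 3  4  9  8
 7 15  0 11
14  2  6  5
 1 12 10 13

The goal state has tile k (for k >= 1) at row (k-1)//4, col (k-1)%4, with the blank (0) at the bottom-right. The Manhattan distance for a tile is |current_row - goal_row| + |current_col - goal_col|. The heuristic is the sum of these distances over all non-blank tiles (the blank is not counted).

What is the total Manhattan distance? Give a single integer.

Answer: 37

Derivation:
Tile 3: (0,0)->(0,2) = 2
Tile 4: (0,1)->(0,3) = 2
Tile 9: (0,2)->(2,0) = 4
Tile 8: (0,3)->(1,3) = 1
Tile 7: (1,0)->(1,2) = 2
Tile 15: (1,1)->(3,2) = 3
Tile 11: (1,3)->(2,2) = 2
Tile 14: (2,0)->(3,1) = 2
Tile 2: (2,1)->(0,1) = 2
Tile 6: (2,2)->(1,1) = 2
Tile 5: (2,3)->(1,0) = 4
Tile 1: (3,0)->(0,0) = 3
Tile 12: (3,1)->(2,3) = 3
Tile 10: (3,2)->(2,1) = 2
Tile 13: (3,3)->(3,0) = 3
Sum: 2 + 2 + 4 + 1 + 2 + 3 + 2 + 2 + 2 + 2 + 4 + 3 + 3 + 2 + 3 = 37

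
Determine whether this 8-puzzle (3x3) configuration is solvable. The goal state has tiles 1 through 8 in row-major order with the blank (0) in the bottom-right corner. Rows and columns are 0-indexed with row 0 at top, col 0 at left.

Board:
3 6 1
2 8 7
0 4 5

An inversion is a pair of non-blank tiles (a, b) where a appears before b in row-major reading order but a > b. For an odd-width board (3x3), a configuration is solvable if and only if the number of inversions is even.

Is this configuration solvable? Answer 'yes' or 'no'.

Inversions (pairs i<j in row-major order where tile[i] > tile[j] > 0): 11
11 is odd, so the puzzle is not solvable.

Answer: no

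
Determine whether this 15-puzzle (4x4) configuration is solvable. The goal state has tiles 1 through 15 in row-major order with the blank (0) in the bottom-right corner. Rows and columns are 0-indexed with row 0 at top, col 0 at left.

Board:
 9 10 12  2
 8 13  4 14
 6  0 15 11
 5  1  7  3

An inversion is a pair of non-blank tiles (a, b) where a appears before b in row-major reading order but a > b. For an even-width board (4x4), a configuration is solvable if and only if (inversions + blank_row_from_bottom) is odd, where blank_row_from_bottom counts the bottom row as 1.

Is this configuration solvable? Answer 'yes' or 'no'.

Answer: no

Derivation:
Inversions: 62
Blank is in row 2 (0-indexed from top), which is row 2 counting from the bottom (bottom = 1).
62 + 2 = 64, which is even, so the puzzle is not solvable.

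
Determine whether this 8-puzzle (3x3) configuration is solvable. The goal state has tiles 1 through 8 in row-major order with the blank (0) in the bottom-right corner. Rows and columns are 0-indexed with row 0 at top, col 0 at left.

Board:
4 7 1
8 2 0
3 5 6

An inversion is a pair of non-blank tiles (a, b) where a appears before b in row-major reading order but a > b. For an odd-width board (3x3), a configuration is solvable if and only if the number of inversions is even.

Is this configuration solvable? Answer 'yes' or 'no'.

Inversions (pairs i<j in row-major order where tile[i] > tile[j] > 0): 12
12 is even, so the puzzle is solvable.

Answer: yes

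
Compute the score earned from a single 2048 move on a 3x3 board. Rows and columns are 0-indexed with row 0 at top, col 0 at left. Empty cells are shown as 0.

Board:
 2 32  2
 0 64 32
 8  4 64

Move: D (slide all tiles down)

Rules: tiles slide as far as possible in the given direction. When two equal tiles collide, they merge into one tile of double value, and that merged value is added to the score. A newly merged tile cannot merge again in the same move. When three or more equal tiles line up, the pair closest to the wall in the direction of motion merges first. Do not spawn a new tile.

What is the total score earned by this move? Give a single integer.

Answer: 0

Derivation:
Slide down:
col 0: [2, 0, 8] -> [0, 2, 8]  score +0 (running 0)
col 1: [32, 64, 4] -> [32, 64, 4]  score +0 (running 0)
col 2: [2, 32, 64] -> [2, 32, 64]  score +0 (running 0)
Board after move:
 0 32  2
 2 64 32
 8  4 64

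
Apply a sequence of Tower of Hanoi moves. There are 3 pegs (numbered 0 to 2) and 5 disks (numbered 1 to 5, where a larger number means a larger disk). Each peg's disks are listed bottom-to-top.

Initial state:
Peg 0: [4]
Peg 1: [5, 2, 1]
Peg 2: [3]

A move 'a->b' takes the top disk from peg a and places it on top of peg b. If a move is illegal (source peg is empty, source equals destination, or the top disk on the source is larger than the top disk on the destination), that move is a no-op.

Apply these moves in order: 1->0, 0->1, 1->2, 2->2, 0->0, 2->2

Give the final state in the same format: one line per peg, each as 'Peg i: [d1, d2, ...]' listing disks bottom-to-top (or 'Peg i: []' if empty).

Answer: Peg 0: [4]
Peg 1: [5, 2]
Peg 2: [3, 1]

Derivation:
After move 1 (1->0):
Peg 0: [4, 1]
Peg 1: [5, 2]
Peg 2: [3]

After move 2 (0->1):
Peg 0: [4]
Peg 1: [5, 2, 1]
Peg 2: [3]

After move 3 (1->2):
Peg 0: [4]
Peg 1: [5, 2]
Peg 2: [3, 1]

After move 4 (2->2):
Peg 0: [4]
Peg 1: [5, 2]
Peg 2: [3, 1]

After move 5 (0->0):
Peg 0: [4]
Peg 1: [5, 2]
Peg 2: [3, 1]

After move 6 (2->2):
Peg 0: [4]
Peg 1: [5, 2]
Peg 2: [3, 1]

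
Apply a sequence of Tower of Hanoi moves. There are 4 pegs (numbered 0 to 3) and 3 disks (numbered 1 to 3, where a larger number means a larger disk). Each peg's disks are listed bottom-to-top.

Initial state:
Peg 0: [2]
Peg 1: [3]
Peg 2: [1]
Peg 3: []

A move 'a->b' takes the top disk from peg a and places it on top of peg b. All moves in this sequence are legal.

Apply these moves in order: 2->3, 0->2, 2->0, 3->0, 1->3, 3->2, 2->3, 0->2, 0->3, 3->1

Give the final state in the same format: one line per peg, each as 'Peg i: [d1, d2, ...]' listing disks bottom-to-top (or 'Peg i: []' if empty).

Answer: Peg 0: []
Peg 1: [2]
Peg 2: [1]
Peg 3: [3]

Derivation:
After move 1 (2->3):
Peg 0: [2]
Peg 1: [3]
Peg 2: []
Peg 3: [1]

After move 2 (0->2):
Peg 0: []
Peg 1: [3]
Peg 2: [2]
Peg 3: [1]

After move 3 (2->0):
Peg 0: [2]
Peg 1: [3]
Peg 2: []
Peg 3: [1]

After move 4 (3->0):
Peg 0: [2, 1]
Peg 1: [3]
Peg 2: []
Peg 3: []

After move 5 (1->3):
Peg 0: [2, 1]
Peg 1: []
Peg 2: []
Peg 3: [3]

After move 6 (3->2):
Peg 0: [2, 1]
Peg 1: []
Peg 2: [3]
Peg 3: []

After move 7 (2->3):
Peg 0: [2, 1]
Peg 1: []
Peg 2: []
Peg 3: [3]

After move 8 (0->2):
Peg 0: [2]
Peg 1: []
Peg 2: [1]
Peg 3: [3]

After move 9 (0->3):
Peg 0: []
Peg 1: []
Peg 2: [1]
Peg 3: [3, 2]

After move 10 (3->1):
Peg 0: []
Peg 1: [2]
Peg 2: [1]
Peg 3: [3]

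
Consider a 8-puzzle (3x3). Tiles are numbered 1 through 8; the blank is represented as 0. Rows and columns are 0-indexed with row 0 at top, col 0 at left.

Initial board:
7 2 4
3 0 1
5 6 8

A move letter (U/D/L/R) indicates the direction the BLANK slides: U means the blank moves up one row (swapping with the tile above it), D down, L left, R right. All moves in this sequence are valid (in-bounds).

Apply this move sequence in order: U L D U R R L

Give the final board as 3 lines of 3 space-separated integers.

Answer: 7 0 4
3 2 1
5 6 8

Derivation:
After move 1 (U):
7 0 4
3 2 1
5 6 8

After move 2 (L):
0 7 4
3 2 1
5 6 8

After move 3 (D):
3 7 4
0 2 1
5 6 8

After move 4 (U):
0 7 4
3 2 1
5 6 8

After move 5 (R):
7 0 4
3 2 1
5 6 8

After move 6 (R):
7 4 0
3 2 1
5 6 8

After move 7 (L):
7 0 4
3 2 1
5 6 8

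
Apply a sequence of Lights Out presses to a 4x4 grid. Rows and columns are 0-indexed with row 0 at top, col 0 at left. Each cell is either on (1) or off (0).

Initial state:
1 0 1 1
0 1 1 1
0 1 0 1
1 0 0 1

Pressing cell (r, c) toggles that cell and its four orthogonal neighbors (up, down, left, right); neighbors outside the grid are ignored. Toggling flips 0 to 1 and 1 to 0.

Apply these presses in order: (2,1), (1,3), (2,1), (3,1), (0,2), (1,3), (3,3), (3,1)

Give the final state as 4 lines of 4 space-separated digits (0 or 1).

Answer: 1 1 0 0
0 1 0 1
0 1 0 0
1 0 1 0

Derivation:
After press 1 at (2,1):
1 0 1 1
0 0 1 1
1 0 1 1
1 1 0 1

After press 2 at (1,3):
1 0 1 0
0 0 0 0
1 0 1 0
1 1 0 1

After press 3 at (2,1):
1 0 1 0
0 1 0 0
0 1 0 0
1 0 0 1

After press 4 at (3,1):
1 0 1 0
0 1 0 0
0 0 0 0
0 1 1 1

After press 5 at (0,2):
1 1 0 1
0 1 1 0
0 0 0 0
0 1 1 1

After press 6 at (1,3):
1 1 0 0
0 1 0 1
0 0 0 1
0 1 1 1

After press 7 at (3,3):
1 1 0 0
0 1 0 1
0 0 0 0
0 1 0 0

After press 8 at (3,1):
1 1 0 0
0 1 0 1
0 1 0 0
1 0 1 0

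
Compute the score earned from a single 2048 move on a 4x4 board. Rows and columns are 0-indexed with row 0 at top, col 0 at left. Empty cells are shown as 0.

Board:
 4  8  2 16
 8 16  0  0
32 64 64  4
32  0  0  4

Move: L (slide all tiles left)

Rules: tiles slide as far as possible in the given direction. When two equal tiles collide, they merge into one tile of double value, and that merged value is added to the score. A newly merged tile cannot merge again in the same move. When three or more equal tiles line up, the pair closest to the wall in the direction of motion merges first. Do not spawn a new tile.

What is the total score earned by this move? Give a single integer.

Answer: 128

Derivation:
Slide left:
row 0: [4, 8, 2, 16] -> [4, 8, 2, 16]  score +0 (running 0)
row 1: [8, 16, 0, 0] -> [8, 16, 0, 0]  score +0 (running 0)
row 2: [32, 64, 64, 4] -> [32, 128, 4, 0]  score +128 (running 128)
row 3: [32, 0, 0, 4] -> [32, 4, 0, 0]  score +0 (running 128)
Board after move:
  4   8   2  16
  8  16   0   0
 32 128   4   0
 32   4   0   0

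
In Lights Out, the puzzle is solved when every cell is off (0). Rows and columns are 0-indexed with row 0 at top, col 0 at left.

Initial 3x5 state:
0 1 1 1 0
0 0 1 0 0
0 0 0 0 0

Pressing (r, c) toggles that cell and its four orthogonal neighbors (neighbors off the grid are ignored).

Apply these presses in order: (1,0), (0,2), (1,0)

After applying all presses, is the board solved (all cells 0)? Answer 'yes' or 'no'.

After press 1 at (1,0):
1 1 1 1 0
1 1 1 0 0
1 0 0 0 0

After press 2 at (0,2):
1 0 0 0 0
1 1 0 0 0
1 0 0 0 0

After press 3 at (1,0):
0 0 0 0 0
0 0 0 0 0
0 0 0 0 0

Lights still on: 0

Answer: yes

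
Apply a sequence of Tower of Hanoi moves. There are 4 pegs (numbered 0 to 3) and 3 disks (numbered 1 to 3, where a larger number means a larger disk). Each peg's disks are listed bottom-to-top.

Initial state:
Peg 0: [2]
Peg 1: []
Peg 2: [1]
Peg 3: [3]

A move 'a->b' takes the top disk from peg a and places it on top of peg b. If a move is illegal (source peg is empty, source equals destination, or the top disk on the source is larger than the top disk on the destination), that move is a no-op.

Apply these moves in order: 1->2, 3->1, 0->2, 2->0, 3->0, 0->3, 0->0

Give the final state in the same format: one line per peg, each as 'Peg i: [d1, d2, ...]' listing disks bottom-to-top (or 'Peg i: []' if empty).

Answer: Peg 0: [2]
Peg 1: [3]
Peg 2: []
Peg 3: [1]

Derivation:
After move 1 (1->2):
Peg 0: [2]
Peg 1: []
Peg 2: [1]
Peg 3: [3]

After move 2 (3->1):
Peg 0: [2]
Peg 1: [3]
Peg 2: [1]
Peg 3: []

After move 3 (0->2):
Peg 0: [2]
Peg 1: [3]
Peg 2: [1]
Peg 3: []

After move 4 (2->0):
Peg 0: [2, 1]
Peg 1: [3]
Peg 2: []
Peg 3: []

After move 5 (3->0):
Peg 0: [2, 1]
Peg 1: [3]
Peg 2: []
Peg 3: []

After move 6 (0->3):
Peg 0: [2]
Peg 1: [3]
Peg 2: []
Peg 3: [1]

After move 7 (0->0):
Peg 0: [2]
Peg 1: [3]
Peg 2: []
Peg 3: [1]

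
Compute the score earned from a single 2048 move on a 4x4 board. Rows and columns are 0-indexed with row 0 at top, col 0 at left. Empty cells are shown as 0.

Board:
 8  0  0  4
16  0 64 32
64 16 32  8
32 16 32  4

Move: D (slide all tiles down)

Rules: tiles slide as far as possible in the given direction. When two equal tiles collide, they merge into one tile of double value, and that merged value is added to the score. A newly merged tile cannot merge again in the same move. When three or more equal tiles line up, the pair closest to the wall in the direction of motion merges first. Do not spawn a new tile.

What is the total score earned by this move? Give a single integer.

Slide down:
col 0: [8, 16, 64, 32] -> [8, 16, 64, 32]  score +0 (running 0)
col 1: [0, 0, 16, 16] -> [0, 0, 0, 32]  score +32 (running 32)
col 2: [0, 64, 32, 32] -> [0, 0, 64, 64]  score +64 (running 96)
col 3: [4, 32, 8, 4] -> [4, 32, 8, 4]  score +0 (running 96)
Board after move:
 8  0  0  4
16  0  0 32
64  0 64  8
32 32 64  4

Answer: 96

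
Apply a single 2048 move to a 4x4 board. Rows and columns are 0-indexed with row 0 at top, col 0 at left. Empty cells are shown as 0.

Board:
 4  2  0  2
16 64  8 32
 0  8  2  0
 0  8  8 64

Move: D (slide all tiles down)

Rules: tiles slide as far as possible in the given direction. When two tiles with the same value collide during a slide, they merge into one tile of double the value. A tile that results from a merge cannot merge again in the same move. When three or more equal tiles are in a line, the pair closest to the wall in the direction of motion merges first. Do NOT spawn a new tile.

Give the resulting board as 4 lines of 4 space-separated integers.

Slide down:
col 0: [4, 16, 0, 0] -> [0, 0, 4, 16]
col 1: [2, 64, 8, 8] -> [0, 2, 64, 16]
col 2: [0, 8, 2, 8] -> [0, 8, 2, 8]
col 3: [2, 32, 0, 64] -> [0, 2, 32, 64]

Answer:  0  0  0  0
 0  2  8  2
 4 64  2 32
16 16  8 64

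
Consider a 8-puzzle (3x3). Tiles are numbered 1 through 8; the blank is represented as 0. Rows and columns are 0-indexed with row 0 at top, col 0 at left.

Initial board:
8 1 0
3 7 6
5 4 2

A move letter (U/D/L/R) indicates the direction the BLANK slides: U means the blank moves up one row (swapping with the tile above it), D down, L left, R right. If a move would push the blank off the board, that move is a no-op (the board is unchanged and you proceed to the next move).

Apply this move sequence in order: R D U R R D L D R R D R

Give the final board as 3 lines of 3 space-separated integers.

After move 1 (R):
8 1 0
3 7 6
5 4 2

After move 2 (D):
8 1 6
3 7 0
5 4 2

After move 3 (U):
8 1 0
3 7 6
5 4 2

After move 4 (R):
8 1 0
3 7 6
5 4 2

After move 5 (R):
8 1 0
3 7 6
5 4 2

After move 6 (D):
8 1 6
3 7 0
5 4 2

After move 7 (L):
8 1 6
3 0 7
5 4 2

After move 8 (D):
8 1 6
3 4 7
5 0 2

After move 9 (R):
8 1 6
3 4 7
5 2 0

After move 10 (R):
8 1 6
3 4 7
5 2 0

After move 11 (D):
8 1 6
3 4 7
5 2 0

After move 12 (R):
8 1 6
3 4 7
5 2 0

Answer: 8 1 6
3 4 7
5 2 0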